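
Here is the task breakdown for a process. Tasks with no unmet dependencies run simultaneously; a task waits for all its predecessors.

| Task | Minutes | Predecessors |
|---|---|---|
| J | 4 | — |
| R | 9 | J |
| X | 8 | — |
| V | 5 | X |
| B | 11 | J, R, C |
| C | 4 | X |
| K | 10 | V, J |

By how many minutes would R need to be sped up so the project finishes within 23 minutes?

1

Current finish: 24 minutes; target: 23.
R is on every critical path, so each minute cut from R cuts the finish by one (this holds down to a finish of 23).
Need 24 − 23 = 1 minute off R → R becomes 8 minutes, finish becomes 23.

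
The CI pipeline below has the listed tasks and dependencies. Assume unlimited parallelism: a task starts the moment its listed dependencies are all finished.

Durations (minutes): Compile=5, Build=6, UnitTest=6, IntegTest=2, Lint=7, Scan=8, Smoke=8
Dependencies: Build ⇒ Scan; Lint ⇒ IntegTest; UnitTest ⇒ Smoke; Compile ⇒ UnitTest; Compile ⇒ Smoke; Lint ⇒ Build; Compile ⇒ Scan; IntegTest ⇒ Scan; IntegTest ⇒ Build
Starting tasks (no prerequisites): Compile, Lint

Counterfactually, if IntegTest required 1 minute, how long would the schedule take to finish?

22

Baseline: Lint→IntegTest→Build→Scan = 7+2+6+8 = 23 → 23 minutes.
IntegTest lies on that path, so at 1 minute the path becomes 22 minutes.
No other chain overtakes it, so the finish is 22 minutes.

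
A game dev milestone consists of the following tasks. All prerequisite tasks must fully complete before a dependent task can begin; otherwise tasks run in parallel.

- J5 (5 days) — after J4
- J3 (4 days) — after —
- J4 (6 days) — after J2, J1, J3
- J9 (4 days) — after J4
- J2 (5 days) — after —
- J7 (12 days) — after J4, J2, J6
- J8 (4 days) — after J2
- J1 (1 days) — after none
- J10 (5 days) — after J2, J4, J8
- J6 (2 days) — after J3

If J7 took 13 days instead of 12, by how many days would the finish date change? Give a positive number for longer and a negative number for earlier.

The binding path is J2→J4→J7 = 5+6+12 = 23; finish at 23 days.
J7 is on the critical path; changing it to 13 makes that path 24 days.
The critical path is still J2→J4→J7; finish is now 24 days.
Change in finish: 24 − 23 = +1 days.

1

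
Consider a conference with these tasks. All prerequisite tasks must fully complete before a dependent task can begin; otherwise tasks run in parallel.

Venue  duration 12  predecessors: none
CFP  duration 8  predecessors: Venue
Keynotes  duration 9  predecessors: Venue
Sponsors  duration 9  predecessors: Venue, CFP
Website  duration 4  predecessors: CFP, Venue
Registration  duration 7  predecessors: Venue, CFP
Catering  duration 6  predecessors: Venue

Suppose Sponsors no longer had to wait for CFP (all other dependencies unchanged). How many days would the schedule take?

27

Before: longest chain Venue→CFP→Sponsors = 12+8+9 = 29, finish 29.
Without CFP→Sponsors, Sponsors's earliest start moves from 20 to 12.
After: Venue→CFP→Registration = 12+8+7 = 27 → 27 days.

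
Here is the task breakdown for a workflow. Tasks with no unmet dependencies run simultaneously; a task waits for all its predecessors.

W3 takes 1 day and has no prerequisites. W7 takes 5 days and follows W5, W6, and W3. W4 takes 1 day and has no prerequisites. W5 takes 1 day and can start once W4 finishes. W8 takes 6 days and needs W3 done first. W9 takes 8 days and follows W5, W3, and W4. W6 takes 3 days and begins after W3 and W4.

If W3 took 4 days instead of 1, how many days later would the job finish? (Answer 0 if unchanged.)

2

As given, the longest chain is W4→W5→W9 = 1+1+8 = 10, so the finish is 10 days.
W3 has 1 day of float (longest path through it is 9).
New critical path: W3→W6→W7 = 4+3+5 = 12 ⇒ 12 days.
Change in finish: 12 − 10 = +2 days.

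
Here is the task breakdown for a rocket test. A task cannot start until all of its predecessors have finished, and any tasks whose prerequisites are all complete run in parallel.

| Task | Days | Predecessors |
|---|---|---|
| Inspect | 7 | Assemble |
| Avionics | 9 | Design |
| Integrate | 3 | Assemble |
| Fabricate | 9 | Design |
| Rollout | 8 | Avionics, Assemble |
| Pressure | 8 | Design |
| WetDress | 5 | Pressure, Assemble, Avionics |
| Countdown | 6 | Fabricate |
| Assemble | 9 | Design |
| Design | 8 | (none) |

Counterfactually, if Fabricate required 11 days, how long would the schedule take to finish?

The binding path is Design→Avionics→Rollout = 8+9+8 = 25; finish at 25 days.
Fabricate is off the critical path — its longest chain is 23 days, giving 2 of slack.
New critical path: Design→Fabricate→Countdown = 8+11+6 = 25 ⇒ 25 days.

25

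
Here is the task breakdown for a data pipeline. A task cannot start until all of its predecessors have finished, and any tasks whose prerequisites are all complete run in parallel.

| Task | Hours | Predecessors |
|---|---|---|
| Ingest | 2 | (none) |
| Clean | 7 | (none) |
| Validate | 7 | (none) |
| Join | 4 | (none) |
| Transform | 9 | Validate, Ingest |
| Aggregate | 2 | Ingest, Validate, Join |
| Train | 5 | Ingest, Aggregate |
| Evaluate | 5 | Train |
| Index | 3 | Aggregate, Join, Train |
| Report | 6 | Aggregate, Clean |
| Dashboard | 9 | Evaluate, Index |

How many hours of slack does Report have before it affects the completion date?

Critical path: Validate→Aggregate→Train→Evaluate→Dashboard = 7+2+5+5+9 = 28, so the finish is 28 hours.
Longest path through Report: 15 hours (earliest finish 15, latest finish 28).
So Report can slip 28 − 15 = 13 hours.

13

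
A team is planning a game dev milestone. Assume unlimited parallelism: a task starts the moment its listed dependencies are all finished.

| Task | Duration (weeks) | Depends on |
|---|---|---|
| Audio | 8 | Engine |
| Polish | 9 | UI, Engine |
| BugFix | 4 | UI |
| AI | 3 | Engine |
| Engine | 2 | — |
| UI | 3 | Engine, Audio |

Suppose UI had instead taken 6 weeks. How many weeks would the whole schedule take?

25

Actual critical path: Engine→Audio→UI→Polish = 2+8+3+9 = 22 ⇒ 22 weeks.
UI is on the critical path; changing it to 6 makes that path 25 weeks.
No other chain overtakes it, so the finish is 25 weeks.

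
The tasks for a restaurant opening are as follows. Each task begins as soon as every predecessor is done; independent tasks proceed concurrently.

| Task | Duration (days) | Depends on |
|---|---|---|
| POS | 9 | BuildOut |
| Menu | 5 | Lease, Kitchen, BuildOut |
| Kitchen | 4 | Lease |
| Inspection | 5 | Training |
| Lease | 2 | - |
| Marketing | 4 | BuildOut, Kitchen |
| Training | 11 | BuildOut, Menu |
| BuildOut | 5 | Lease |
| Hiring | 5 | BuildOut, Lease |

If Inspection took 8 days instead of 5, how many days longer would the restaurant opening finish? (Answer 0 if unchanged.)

3

As given, the longest chain is Lease→BuildOut→Menu→Training→Inspection = 2+5+5+11+5 = 28, so the finish is 28 days.
Since Inspection is critical, the +3 change carries straight to that chain (now 31 days).
The critical path is still Lease→BuildOut→Menu→Training→Inspection; finish is now 31 days.
Change in finish: 31 − 28 = +3 days.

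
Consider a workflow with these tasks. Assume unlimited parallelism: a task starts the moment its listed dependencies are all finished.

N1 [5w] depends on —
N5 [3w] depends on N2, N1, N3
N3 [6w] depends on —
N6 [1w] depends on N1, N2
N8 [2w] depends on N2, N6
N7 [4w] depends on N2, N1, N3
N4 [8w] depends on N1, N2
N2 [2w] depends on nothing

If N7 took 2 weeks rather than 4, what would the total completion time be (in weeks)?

13

Critical path before the change: N1→N4 = 5+8 = 13 giving 13 weeks.
N7 has 3 weeks of float (longest path through it is 10).
The critical path is still N1→N4; finish is now 13 weeks.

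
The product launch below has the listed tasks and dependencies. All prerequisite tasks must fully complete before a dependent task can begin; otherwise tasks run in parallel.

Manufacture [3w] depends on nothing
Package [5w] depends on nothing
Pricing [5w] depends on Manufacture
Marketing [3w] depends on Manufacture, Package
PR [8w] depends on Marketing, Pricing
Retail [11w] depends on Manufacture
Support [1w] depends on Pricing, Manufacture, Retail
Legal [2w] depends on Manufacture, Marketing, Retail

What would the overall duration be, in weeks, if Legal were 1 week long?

16

The binding path is Manufacture→Retail→Legal = 3+11+2 = 16; finish at 16 weeks.
Legal lies on that path, so at 1 week the path becomes 15 weeks.
The binding chain switches to Manufacture→Pricing→PR = 3+5+8 = 16; finish 16 weeks.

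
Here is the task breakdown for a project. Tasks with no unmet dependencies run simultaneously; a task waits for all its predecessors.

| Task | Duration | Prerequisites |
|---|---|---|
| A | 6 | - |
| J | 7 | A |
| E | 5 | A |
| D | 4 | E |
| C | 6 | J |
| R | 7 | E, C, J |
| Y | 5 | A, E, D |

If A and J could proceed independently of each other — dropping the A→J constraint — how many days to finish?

20

With the dependency in place, A→J→C→R = 6+7+6+7 = 26 sets the finish at 26 days.
Without A→J, J's earliest start moves from 6 to 0.
New critical path: A→E→D→Y = 6+5+4+5 = 20 ⇒ 20 days.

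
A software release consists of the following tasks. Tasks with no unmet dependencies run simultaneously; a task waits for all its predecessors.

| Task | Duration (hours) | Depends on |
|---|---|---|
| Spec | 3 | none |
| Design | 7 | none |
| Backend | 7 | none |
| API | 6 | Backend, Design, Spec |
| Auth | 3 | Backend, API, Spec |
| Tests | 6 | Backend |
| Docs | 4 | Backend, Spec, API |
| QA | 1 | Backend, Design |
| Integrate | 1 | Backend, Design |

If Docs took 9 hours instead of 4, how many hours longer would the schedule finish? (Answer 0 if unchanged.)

Actual critical path: Design→API→Docs = 7+6+4 = 17 ⇒ 17 hours.
Docs is on the critical path; changing it to 9 makes that path 22 hours.
That remains the longest chain; total 22 hours.
Change in finish: 22 − 17 = +5 hours.

5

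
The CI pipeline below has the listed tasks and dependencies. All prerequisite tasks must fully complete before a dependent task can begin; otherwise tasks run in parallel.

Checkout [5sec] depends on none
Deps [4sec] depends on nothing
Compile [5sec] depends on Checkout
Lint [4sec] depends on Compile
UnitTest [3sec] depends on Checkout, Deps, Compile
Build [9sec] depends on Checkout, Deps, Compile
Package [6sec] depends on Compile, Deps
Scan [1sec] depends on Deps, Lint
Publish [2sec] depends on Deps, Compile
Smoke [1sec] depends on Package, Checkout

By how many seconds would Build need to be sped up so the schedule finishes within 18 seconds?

Current finish: 19 seconds; target: 18.
Build is on every critical path, so each second cut from Build cuts the finish by one (this holds down to a finish of 17).
Need 19 − 18 = 1 second off Build → Build becomes 8 seconds, finish becomes 18.

1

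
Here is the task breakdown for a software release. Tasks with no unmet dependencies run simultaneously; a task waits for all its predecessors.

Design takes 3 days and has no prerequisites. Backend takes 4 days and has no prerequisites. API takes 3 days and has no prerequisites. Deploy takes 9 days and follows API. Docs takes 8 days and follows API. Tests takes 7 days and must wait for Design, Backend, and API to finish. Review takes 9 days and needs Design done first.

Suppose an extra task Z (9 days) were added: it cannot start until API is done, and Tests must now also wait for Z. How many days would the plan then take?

19

Originally the plan takes 12 days.
With Z inserted, Tests now waits for max(Design, Backend, API, Z).
New critical path: API→Z→Tests = 3+9+7 = 19 ⇒ 19 days.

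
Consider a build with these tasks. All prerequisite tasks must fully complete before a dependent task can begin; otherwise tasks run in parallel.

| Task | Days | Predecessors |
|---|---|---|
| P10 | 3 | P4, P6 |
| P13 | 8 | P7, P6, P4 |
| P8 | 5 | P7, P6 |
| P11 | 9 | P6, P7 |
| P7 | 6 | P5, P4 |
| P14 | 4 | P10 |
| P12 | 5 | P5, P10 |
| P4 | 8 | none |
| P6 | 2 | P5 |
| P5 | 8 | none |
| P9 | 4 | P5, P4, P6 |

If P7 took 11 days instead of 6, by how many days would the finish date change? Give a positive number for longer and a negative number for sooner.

5

Critical path before the change: P4→P7→P11 = 8+6+9 = 23 giving 23 days.
Since P7 is critical, the +5 change carries straight to that chain (now 28 days).
The critical path is still P4→P7→P11; finish is now 28 days.
Change in finish: 28 − 23 = +5 days.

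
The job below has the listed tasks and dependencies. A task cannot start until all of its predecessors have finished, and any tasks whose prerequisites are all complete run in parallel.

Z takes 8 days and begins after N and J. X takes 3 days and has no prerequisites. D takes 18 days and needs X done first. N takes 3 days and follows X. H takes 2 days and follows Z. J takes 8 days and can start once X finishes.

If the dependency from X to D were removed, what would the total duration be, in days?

21

With the dependency in place, X→J→Z→H = 3+8+8+2 = 21 sets the finish at 21 days.
Without X→D, D's earliest start moves from 3 to 0.
The longest chain is now X→J→Z→H = 3+8+8+2 = 21, so the job takes 21 days.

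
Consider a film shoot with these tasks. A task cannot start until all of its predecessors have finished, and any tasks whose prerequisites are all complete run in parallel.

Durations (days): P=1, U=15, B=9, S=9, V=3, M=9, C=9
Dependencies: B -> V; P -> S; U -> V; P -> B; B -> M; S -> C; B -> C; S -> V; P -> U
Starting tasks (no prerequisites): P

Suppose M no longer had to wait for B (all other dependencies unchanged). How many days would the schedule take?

Before: longest chain P→U→V = 1+15+3 = 19, finish 19.
Without B→M, M's earliest start moves from 10 to 0.
New critical path: P→U→V = 1+15+3 = 19 ⇒ 19 days.

19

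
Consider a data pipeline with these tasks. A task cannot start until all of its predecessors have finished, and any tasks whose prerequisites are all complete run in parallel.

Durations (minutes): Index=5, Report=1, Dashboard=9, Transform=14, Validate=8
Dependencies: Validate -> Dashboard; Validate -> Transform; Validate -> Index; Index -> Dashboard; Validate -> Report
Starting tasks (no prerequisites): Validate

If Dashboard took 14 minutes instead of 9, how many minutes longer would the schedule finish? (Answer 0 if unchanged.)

The binding path is Validate→Index→Dashboard = 8+5+9 = 22; finish at 22 minutes.
Dashboard is on the critical path; changing it to 14 makes that path 27 minutes.
That remains the longest chain; total 27 minutes.
Change in finish: 27 − 22 = +5 minutes.

5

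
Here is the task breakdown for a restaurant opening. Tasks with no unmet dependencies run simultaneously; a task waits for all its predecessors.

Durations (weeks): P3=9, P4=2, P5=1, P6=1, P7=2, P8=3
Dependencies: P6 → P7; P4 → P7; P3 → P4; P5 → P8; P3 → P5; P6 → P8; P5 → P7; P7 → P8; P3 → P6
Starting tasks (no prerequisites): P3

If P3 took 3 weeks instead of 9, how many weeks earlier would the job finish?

6

The binding path is P3→P4→P7→P8 = 9+2+2+3 = 16; finish at 16 weeks.
P3 is on the critical path; changing it to 3 makes that path 10 weeks.
No other chain overtakes it, so the finish is 10 weeks.
Change in finish: 10 − 16 = -6 weeks.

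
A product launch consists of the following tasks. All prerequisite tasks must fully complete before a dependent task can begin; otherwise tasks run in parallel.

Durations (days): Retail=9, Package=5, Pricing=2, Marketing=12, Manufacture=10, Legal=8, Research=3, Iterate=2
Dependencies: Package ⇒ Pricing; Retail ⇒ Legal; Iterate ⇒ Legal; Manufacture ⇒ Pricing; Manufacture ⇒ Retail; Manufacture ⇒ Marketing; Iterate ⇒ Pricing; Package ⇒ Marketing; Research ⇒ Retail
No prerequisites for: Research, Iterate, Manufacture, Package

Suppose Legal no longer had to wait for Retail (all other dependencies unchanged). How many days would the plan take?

Original critical path: Manufacture→Retail→Legal = 10+9+8 = 27 ⇒ 27 days.
Without Retail→Legal, Legal's earliest start moves from 19 to 2.
After: Manufacture→Marketing = 10+12 = 22 → 22 days.

22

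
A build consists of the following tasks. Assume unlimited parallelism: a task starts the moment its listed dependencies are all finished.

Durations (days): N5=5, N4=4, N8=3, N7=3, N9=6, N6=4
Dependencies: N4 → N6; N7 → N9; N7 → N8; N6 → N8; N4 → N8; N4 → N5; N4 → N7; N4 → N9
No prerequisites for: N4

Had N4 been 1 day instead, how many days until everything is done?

10

Actual critical path: N4→N7→N9 = 4+3+6 = 13 ⇒ 13 days.
N4 lies on that path, so at 1 day the path becomes 10 days.
No other chain overtakes it, so the finish is 10 days.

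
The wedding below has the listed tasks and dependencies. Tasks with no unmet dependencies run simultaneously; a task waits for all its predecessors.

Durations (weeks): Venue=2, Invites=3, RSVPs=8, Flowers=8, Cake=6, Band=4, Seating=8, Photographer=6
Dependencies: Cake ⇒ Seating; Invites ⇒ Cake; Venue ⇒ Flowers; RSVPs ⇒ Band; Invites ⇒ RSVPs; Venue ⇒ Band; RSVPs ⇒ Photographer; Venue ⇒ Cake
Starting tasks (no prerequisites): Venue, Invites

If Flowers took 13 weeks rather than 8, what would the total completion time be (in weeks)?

The binding path is Invites→RSVPs→Photographer = 3+8+6 = 17; finish at 17 weeks.
Flowers has 7 weeks of float (longest path through it is 10).
The critical path is still Invites→RSVPs→Photographer; finish is now 17 weeks.

17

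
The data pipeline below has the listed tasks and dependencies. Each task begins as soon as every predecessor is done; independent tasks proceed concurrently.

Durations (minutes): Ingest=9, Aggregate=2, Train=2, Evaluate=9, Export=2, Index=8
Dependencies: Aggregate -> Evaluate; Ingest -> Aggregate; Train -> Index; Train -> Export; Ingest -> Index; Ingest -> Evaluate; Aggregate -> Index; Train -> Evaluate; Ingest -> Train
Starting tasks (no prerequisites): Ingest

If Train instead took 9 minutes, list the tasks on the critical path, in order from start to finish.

Ingest, Train, Evaluate

Critical path before the change: Ingest→Train→Evaluate = 9+2+9 = 20 giving 20 minutes.
Train is on the critical path; changing it to 9 makes that path 27 minutes.
That remains the longest chain; total 27 minutes.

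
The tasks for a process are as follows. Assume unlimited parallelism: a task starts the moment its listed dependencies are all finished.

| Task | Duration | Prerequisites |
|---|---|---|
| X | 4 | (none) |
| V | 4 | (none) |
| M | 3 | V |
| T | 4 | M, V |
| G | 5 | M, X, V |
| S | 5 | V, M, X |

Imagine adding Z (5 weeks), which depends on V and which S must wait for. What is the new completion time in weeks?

Originally the plan takes 12 weeks.
With Z inserted, S now waits for max(V, M, X, Z).
New critical path: V→Z→S = 4+5+5 = 14 ⇒ 14 weeks.

14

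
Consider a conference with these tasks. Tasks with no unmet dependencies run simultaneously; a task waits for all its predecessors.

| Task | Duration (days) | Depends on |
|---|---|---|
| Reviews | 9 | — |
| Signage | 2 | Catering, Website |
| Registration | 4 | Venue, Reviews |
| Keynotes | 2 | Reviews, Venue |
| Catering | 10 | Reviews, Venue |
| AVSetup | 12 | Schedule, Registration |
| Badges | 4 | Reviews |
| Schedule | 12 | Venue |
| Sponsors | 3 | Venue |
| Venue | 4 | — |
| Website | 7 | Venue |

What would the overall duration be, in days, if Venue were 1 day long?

Actual critical path: Venue→Schedule→AVSetup = 4+12+12 = 28 ⇒ 28 days.
Venue is on the critical path; changing it to 1 makes that path 25 days.
The critical path is still Venue→Schedule→AVSetup; finish is now 25 days.

25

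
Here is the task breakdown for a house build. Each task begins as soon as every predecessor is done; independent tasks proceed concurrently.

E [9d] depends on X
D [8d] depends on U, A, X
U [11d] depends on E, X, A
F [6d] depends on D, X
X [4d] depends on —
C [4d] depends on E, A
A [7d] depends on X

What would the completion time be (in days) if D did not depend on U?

25

Before: longest chain X→E→U→D→F = 4+9+11+8+6 = 38, finish 38.
Without U→D, D's earliest start moves from 24 to 11.
New critical path: X→A→D→F = 4+7+8+6 = 25 ⇒ 25 days.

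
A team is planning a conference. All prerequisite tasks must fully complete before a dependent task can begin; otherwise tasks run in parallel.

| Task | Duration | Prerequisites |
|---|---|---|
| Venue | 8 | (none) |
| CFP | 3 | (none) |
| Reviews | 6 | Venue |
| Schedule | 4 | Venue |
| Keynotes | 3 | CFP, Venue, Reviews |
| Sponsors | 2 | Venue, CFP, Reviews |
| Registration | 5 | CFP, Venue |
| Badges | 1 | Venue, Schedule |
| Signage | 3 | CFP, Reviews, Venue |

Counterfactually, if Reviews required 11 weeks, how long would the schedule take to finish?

22

As given, the longest chain is Venue→Reviews→Keynotes = 8+6+3 = 17, so the finish is 17 weeks.
Reviews is on the critical path; changing it to 11 makes that path 22 weeks.
No other chain overtakes it, so the finish is 22 weeks.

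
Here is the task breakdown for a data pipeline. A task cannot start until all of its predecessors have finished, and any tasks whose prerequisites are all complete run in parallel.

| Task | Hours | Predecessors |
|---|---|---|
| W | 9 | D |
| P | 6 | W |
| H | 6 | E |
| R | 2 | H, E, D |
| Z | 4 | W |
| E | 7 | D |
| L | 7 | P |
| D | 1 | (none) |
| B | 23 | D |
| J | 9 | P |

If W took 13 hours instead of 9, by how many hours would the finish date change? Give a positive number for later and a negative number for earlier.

4

The binding path is D→W→P→J = 1+9+6+9 = 25; finish at 25 hours.
W is on the critical path; changing it to 13 makes that path 29 hours.
The critical path is still D→W→P→J; finish is now 29 hours.
Change in finish: 29 − 25 = +4 hours.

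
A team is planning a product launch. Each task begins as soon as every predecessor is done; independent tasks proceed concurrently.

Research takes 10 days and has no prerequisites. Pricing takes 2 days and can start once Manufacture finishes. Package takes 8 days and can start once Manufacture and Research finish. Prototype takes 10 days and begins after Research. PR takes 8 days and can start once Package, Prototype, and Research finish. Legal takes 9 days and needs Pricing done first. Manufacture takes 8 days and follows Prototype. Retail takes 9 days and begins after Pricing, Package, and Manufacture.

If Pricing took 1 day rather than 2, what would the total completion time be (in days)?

The binding path is Research→Prototype→Manufacture→Package→Retail = 10+10+8+8+9 = 45; finish at 45 days.
Pricing is off the critical path — its longest chain is 39 days, giving 6 of slack.
No other chain overtakes it, so the finish is 45 days.

45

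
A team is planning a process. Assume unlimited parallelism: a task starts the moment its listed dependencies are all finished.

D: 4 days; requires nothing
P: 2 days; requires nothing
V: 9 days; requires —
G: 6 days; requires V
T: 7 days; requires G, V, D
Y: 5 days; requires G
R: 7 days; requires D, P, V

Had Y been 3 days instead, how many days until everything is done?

The binding path is V→G→T = 9+6+7 = 22; finish at 22 days.
Y is off the critical path — its longest chain is 20 days, giving 2 of slack.
That remains the longest chain; total 22 days.

22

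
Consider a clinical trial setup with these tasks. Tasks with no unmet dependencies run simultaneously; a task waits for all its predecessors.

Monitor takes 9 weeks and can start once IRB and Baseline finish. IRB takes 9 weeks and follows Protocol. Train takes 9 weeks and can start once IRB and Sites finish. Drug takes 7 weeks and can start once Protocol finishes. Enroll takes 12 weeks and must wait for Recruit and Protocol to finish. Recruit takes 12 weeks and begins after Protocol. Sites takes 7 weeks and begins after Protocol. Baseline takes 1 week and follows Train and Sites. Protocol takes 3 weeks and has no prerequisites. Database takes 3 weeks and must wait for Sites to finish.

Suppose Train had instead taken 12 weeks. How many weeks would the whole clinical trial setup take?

34

As given, the longest chain is Protocol→IRB→Train→Baseline→Monitor = 3+9+9+1+9 = 31, so the finish is 31 weeks.
Train is on the critical path; changing it to 12 makes that path 34 weeks.
No other chain overtakes it, so the finish is 34 weeks.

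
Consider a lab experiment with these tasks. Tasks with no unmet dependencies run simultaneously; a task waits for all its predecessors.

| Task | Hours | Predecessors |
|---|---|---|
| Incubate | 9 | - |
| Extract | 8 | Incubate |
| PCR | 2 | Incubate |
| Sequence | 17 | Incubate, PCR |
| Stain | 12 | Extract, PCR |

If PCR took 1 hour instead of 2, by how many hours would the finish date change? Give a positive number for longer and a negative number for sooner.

As given, the longest chain is Incubate→Extract→Stain = 9+8+12 = 29, so the finish is 29 hours.
PCR has 1 hour of float (longest path through it is 28).
That remains the longest chain; total 29 hours.
Change in finish: 29 − 29 = +0 hours.

0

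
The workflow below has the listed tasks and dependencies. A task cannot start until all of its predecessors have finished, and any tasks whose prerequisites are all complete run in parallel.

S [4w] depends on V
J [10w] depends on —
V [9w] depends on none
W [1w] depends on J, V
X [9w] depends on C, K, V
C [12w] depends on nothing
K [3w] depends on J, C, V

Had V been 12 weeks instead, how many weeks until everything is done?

24

Baseline: C→K→X = 12+3+9 = 24 → 24 weeks.
V has 3 weeks of float (longest path through it is 21).
The binding chain switches to V→K→X = 12+3+9 = 24; finish 24 weeks.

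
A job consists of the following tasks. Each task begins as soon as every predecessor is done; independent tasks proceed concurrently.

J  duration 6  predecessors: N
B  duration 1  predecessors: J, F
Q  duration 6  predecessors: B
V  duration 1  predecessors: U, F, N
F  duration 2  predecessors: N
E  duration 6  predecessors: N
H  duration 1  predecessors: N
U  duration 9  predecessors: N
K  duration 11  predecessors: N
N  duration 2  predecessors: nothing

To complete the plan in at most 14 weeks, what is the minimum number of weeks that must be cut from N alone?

1

Current finish: 15 weeks; target: 14.
N is on every critical path, so each week cut from N cuts the finish by one (this holds down to a finish of 14).
Need 15 − 14 = 1 week off N → N becomes 1 week, finish becomes 14.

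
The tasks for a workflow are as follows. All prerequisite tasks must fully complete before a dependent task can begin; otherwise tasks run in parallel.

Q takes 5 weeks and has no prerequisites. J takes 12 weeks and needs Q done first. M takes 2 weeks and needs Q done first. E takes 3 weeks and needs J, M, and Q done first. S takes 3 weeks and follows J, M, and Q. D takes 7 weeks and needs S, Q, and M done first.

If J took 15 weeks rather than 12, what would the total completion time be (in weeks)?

Critical path before the change: Q→J→S→D = 5+12+3+7 = 27 giving 27 weeks.
Since J is critical, the +3 change carries straight to that chain (now 30 weeks).
No other chain overtakes it, so the finish is 30 weeks.

30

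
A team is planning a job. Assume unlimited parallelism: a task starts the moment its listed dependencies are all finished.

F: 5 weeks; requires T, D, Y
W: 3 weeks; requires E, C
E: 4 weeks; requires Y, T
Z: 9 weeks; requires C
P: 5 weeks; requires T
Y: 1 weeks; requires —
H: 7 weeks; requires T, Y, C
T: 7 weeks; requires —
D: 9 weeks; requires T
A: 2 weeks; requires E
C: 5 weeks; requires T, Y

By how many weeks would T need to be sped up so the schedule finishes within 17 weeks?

4

Current finish: 21 weeks; target: 17.
T is on every critical path, so each week cut from T cuts the finish by one (this holds down to a finish of 15).
Need 21 − 17 = 4 weeks off T → T becomes 3 weeks, finish becomes 17.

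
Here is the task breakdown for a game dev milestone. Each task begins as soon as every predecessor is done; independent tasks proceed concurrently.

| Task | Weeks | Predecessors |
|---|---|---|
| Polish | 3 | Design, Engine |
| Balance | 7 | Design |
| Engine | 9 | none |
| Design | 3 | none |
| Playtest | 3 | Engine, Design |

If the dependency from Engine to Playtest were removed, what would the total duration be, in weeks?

12

Before: longest chain Engine→Playtest = 9+3 = 12, finish 12.
Without Engine→Playtest, Playtest's earliest start moves from 9 to 3.
The longest chain is now Engine→Polish = 9+3 = 12, so the schedule takes 12 weeks.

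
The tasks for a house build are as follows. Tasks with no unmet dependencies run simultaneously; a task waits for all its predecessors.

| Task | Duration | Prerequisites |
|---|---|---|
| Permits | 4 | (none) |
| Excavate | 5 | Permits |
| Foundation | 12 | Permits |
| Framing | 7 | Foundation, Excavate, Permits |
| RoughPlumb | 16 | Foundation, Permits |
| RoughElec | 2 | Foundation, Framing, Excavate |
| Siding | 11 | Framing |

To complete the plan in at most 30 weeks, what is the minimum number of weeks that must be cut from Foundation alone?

Current finish: 34 weeks; target: 30.
Foundation is on every critical path, so each week cut from Foundation cuts the finish by one (this holds down to a finish of 27).
Need 34 − 30 = 4 weeks off Foundation → Foundation becomes 8 weeks, finish becomes 30.

4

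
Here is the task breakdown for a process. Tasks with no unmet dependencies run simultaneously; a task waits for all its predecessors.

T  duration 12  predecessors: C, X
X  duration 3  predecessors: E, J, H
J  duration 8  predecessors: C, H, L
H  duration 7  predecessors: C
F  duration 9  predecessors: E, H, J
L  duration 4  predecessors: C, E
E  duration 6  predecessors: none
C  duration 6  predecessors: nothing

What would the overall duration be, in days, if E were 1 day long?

36

Baseline: C→H→J→X→T = 6+7+8+3+12 = 36 → 36 days.
E is off the critical path — its longest chain is 33 days, giving 3 of slack.
The critical path is still C→H→J→X→T; finish is now 36 days.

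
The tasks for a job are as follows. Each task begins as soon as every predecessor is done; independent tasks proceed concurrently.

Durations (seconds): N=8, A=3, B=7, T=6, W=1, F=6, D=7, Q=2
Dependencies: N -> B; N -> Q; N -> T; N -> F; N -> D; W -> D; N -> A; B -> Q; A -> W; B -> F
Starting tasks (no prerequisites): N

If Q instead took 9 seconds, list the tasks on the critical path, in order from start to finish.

N, B, Q

The binding path is N→B→F = 8+7+6 = 21; finish at 21 seconds.
Q has 4 seconds of float (longest path through it is 17).
Now N→B→Q = 8+7+9 = 24 is longest, so the finish becomes 24 seconds.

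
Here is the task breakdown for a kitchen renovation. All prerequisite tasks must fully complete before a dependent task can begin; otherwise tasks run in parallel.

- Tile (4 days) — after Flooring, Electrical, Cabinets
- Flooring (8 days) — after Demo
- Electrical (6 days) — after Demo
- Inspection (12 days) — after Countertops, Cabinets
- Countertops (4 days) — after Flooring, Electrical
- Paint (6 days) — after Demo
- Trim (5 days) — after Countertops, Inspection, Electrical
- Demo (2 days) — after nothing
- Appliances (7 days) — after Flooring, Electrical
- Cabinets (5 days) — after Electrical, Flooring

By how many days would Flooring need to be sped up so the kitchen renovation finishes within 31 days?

1

Current finish: 32 days; target: 31.
Flooring is on every critical path, so each day cut from Flooring cuts the finish by one (this holds down to a finish of 30).
Need 32 − 31 = 1 day off Flooring → Flooring becomes 7 days, finish becomes 31.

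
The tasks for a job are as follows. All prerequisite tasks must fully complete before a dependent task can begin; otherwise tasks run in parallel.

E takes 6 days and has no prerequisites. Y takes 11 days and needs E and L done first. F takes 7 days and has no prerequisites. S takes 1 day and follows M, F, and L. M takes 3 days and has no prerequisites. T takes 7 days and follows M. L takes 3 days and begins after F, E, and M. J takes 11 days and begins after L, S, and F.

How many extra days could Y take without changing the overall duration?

Critical path: F→L→S→J = 7+3+1+11 = 22, so the finish is 22 days.
The longest chain containing Y totals 21 days.
Float = 22 − 21 = 1.

1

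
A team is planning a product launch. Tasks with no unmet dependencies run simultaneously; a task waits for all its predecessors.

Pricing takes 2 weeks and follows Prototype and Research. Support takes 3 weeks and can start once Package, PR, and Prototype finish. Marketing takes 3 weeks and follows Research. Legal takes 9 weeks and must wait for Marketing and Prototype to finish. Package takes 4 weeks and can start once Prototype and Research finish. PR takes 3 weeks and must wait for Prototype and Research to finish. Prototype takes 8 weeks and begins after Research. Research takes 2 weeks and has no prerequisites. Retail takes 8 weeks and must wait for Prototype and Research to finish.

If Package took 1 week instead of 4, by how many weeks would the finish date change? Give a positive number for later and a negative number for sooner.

0

The binding path is Research→Prototype→Legal = 2+8+9 = 19; finish at 19 weeks.
Package has 2 weeks of float (longest path through it is 17).
The critical path is still Research→Prototype→Legal; finish is now 19 weeks.
Change in finish: 19 − 19 = +0 weeks.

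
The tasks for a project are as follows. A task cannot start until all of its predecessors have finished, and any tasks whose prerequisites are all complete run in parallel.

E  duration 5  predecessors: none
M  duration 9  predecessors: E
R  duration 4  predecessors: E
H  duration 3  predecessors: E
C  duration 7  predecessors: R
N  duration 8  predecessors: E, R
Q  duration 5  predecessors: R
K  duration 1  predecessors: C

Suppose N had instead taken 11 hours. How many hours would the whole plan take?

20

Critical path before the change: E→R→N = 5+4+8 = 17 giving 17 hours.
N is on the critical path; changing it to 11 makes that path 20 hours.
That remains the longest chain; total 20 hours.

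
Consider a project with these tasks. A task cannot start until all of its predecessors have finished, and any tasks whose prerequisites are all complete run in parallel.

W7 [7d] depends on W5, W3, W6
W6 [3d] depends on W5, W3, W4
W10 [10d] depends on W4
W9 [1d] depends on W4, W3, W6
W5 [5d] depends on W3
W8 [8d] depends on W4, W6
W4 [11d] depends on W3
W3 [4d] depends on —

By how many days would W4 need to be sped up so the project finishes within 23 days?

Current finish: 26 days; target: 23.
W4 is on every critical path, so each day cut from W4 cuts the finish by one (this holds down to a finish of 20).
Need 26 − 23 = 3 days off W4 → W4 becomes 8 days, finish becomes 23.

3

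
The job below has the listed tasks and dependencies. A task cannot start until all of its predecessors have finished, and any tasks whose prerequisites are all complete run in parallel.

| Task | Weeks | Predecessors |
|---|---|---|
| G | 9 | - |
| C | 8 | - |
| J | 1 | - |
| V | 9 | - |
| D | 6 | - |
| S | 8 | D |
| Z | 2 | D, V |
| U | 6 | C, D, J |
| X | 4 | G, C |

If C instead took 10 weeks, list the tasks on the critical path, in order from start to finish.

Critical path before the change: C→U = 8+6 = 14 giving 14 weeks.
C is on the critical path; changing it to 10 makes that path 16 weeks.
No other chain overtakes it, so the finish is 16 weeks.

C, U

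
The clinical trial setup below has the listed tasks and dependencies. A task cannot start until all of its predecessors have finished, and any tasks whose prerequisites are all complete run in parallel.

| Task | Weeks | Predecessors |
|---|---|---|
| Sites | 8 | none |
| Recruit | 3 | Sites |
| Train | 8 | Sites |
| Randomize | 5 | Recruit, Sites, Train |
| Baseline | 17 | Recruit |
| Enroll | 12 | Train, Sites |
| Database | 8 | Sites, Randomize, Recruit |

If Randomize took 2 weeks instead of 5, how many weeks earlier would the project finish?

1

The binding path is Sites→Train→Randomize→Database = 8+8+5+8 = 29; finish at 29 weeks.
Since Randomize is critical, the -3 change carries straight to that chain (now 26 weeks).
Now Sites→Recruit→Baseline = 8+3+17 = 28 is longest, so the finish becomes 28 weeks.
Change in finish: 28 − 29 = -1 weeks.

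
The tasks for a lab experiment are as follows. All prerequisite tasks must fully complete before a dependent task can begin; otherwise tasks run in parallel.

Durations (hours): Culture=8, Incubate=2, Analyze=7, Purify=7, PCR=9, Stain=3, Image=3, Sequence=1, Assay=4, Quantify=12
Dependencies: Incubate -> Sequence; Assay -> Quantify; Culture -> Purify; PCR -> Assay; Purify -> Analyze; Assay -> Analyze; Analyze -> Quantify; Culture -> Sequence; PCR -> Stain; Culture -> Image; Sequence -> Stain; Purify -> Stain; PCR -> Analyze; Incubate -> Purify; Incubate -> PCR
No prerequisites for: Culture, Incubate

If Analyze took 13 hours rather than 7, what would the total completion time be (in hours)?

40

As given, the longest chain is Culture→Purify→Analyze→Quantify = 8+7+7+12 = 34, so the finish is 34 hours.
Analyze is on the critical path; changing it to 13 makes that path 40 hours.
The critical path is still Culture→Purify→Analyze→Quantify; finish is now 40 hours.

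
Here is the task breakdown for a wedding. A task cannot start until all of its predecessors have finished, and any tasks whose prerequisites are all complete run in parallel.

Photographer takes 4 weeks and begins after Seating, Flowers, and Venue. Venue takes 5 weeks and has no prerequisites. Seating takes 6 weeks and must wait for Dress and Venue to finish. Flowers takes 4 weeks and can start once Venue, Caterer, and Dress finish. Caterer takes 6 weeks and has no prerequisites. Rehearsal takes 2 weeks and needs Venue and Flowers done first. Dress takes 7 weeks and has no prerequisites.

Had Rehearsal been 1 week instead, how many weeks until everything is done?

Baseline: Dress→Seating→Photographer = 7+6+4 = 17 → 17 weeks.
Rehearsal is off the critical path — its longest chain is 13 weeks, giving 4 of slack.
That remains the longest chain; total 17 weeks.

17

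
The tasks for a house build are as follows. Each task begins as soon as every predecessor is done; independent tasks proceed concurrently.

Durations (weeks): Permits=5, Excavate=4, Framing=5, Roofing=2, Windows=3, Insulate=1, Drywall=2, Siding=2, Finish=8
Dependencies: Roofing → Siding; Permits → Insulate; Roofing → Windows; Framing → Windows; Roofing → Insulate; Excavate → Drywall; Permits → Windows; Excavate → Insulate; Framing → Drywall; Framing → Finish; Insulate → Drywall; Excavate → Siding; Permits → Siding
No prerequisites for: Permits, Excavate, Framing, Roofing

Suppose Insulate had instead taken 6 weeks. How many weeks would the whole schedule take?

13

As given, the longest chain is Framing→Finish = 5+8 = 13, so the finish is 13 weeks.
Insulate is off the critical path — its longest chain is 8 weeks, giving 5 of slack.
The binding chain switches to Permits→Insulate→Drywall = 5+6+2 = 13; finish 13 weeks.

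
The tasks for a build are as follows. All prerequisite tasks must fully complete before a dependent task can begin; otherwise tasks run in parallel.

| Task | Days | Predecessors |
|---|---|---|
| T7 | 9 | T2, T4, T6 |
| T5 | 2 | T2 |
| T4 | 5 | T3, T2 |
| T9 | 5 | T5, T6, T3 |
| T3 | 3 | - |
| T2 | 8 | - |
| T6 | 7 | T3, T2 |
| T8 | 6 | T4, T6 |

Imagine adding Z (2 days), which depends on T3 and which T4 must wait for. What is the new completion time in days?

24

Originally the plan takes 24 days.
With Z inserted, T4 now waits for max(T3, T2, Z).
New critical path: T2→T6→T7 = 8+7+9 = 24 ⇒ 24 days.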